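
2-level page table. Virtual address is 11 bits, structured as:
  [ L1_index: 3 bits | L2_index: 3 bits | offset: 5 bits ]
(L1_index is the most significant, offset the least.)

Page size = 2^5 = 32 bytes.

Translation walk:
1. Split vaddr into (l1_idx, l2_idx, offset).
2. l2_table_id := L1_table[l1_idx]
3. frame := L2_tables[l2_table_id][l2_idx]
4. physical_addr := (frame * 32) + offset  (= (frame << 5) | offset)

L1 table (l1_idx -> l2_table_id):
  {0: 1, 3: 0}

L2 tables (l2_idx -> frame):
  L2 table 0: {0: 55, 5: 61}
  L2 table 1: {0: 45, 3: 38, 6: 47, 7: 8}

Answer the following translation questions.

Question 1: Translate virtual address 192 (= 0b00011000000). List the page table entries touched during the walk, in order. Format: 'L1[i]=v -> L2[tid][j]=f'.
Answer: L1[0]=1 -> L2[1][6]=47

Derivation:
vaddr = 192 = 0b00011000000
Split: l1_idx=0, l2_idx=6, offset=0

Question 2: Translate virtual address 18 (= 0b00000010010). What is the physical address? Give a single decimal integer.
Answer: 1458

Derivation:
vaddr = 18 = 0b00000010010
Split: l1_idx=0, l2_idx=0, offset=18
L1[0] = 1
L2[1][0] = 45
paddr = 45 * 32 + 18 = 1458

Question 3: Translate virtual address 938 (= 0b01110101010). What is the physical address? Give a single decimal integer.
Answer: 1962

Derivation:
vaddr = 938 = 0b01110101010
Split: l1_idx=3, l2_idx=5, offset=10
L1[3] = 0
L2[0][5] = 61
paddr = 61 * 32 + 10 = 1962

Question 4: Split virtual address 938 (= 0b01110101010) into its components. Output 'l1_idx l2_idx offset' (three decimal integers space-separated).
vaddr = 938 = 0b01110101010
  top 3 bits -> l1_idx = 3
  next 3 bits -> l2_idx = 5
  bottom 5 bits -> offset = 10

Answer: 3 5 10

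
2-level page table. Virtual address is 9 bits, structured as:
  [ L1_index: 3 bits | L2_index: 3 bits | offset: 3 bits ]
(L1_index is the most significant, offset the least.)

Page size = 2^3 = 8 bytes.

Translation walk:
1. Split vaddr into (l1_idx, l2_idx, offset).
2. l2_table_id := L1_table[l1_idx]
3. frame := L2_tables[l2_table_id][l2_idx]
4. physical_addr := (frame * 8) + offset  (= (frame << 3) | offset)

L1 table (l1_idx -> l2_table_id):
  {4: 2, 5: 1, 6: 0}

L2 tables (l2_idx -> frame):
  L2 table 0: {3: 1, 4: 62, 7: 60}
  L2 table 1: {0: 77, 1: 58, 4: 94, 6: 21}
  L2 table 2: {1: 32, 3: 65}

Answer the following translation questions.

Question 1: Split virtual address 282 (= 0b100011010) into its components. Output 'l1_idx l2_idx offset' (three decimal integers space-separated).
Answer: 4 3 2

Derivation:
vaddr = 282 = 0b100011010
  top 3 bits -> l1_idx = 4
  next 3 bits -> l2_idx = 3
  bottom 3 bits -> offset = 2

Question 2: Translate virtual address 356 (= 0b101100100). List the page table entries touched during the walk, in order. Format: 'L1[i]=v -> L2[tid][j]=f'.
vaddr = 356 = 0b101100100
Split: l1_idx=5, l2_idx=4, offset=4

Answer: L1[5]=1 -> L2[1][4]=94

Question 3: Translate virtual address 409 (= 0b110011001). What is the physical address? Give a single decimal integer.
vaddr = 409 = 0b110011001
Split: l1_idx=6, l2_idx=3, offset=1
L1[6] = 0
L2[0][3] = 1
paddr = 1 * 8 + 1 = 9

Answer: 9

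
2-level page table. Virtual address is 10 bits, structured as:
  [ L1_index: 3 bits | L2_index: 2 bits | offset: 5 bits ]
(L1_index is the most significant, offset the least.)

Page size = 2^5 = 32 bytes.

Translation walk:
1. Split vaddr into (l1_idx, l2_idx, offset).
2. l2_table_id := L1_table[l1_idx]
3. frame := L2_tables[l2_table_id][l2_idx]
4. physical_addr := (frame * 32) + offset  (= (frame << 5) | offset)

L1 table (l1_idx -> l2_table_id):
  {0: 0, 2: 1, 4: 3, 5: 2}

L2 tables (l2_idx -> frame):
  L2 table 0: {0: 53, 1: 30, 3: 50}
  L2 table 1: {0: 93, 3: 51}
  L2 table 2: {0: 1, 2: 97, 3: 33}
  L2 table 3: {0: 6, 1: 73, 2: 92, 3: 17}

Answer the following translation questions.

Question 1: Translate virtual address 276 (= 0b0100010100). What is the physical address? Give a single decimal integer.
vaddr = 276 = 0b0100010100
Split: l1_idx=2, l2_idx=0, offset=20
L1[2] = 1
L2[1][0] = 93
paddr = 93 * 32 + 20 = 2996

Answer: 2996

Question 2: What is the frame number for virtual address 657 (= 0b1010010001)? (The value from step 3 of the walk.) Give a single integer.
Answer: 1

Derivation:
vaddr = 657: l1_idx=5, l2_idx=0
L1[5] = 2; L2[2][0] = 1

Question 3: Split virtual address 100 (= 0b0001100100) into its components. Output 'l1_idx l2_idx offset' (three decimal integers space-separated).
Answer: 0 3 4

Derivation:
vaddr = 100 = 0b0001100100
  top 3 bits -> l1_idx = 0
  next 2 bits -> l2_idx = 3
  bottom 5 bits -> offset = 4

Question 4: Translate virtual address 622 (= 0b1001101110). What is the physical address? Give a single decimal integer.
Answer: 558

Derivation:
vaddr = 622 = 0b1001101110
Split: l1_idx=4, l2_idx=3, offset=14
L1[4] = 3
L2[3][3] = 17
paddr = 17 * 32 + 14 = 558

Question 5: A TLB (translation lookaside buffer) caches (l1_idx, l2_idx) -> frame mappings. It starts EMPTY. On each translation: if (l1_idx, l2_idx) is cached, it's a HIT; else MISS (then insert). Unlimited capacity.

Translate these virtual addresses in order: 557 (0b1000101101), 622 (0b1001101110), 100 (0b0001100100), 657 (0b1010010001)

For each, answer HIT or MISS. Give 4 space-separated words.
vaddr=557: (4,1) not in TLB -> MISS, insert
vaddr=622: (4,3) not in TLB -> MISS, insert
vaddr=100: (0,3) not in TLB -> MISS, insert
vaddr=657: (5,0) not in TLB -> MISS, insert

Answer: MISS MISS MISS MISS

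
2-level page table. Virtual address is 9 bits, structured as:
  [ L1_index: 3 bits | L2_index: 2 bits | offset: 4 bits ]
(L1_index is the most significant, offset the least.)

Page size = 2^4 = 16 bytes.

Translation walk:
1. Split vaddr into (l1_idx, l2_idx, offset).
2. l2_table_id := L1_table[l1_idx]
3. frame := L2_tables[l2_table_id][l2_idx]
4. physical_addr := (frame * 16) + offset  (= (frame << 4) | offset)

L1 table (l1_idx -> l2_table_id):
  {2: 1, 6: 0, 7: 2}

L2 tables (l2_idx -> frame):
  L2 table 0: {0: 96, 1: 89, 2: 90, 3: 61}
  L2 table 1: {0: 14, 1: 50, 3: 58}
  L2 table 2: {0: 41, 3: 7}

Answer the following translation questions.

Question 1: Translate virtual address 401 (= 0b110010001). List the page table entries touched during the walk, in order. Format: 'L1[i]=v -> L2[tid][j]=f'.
Answer: L1[6]=0 -> L2[0][1]=89

Derivation:
vaddr = 401 = 0b110010001
Split: l1_idx=6, l2_idx=1, offset=1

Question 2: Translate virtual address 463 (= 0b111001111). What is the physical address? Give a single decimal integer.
vaddr = 463 = 0b111001111
Split: l1_idx=7, l2_idx=0, offset=15
L1[7] = 2
L2[2][0] = 41
paddr = 41 * 16 + 15 = 671

Answer: 671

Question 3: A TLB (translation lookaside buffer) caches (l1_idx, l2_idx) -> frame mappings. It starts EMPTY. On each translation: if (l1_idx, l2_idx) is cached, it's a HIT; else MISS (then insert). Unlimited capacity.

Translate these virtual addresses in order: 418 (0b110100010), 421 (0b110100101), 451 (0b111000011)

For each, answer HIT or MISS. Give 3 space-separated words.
Answer: MISS HIT MISS

Derivation:
vaddr=418: (6,2) not in TLB -> MISS, insert
vaddr=421: (6,2) in TLB -> HIT
vaddr=451: (7,0) not in TLB -> MISS, insert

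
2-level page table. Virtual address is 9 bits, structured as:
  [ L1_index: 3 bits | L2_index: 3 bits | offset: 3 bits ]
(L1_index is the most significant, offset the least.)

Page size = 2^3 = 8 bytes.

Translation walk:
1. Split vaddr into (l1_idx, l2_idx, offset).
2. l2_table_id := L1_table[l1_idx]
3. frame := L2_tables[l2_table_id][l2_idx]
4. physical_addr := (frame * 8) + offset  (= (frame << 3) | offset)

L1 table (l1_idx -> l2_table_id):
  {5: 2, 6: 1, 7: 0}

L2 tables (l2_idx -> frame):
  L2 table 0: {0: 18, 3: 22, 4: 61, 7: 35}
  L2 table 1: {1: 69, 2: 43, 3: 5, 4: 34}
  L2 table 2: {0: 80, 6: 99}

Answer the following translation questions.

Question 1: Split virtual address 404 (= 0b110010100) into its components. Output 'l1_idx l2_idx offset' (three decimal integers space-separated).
Answer: 6 2 4

Derivation:
vaddr = 404 = 0b110010100
  top 3 bits -> l1_idx = 6
  next 3 bits -> l2_idx = 2
  bottom 3 bits -> offset = 4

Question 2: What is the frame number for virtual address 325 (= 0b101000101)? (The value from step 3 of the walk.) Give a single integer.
Answer: 80

Derivation:
vaddr = 325: l1_idx=5, l2_idx=0
L1[5] = 2; L2[2][0] = 80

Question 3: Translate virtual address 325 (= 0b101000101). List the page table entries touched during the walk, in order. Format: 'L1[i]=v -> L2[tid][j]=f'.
Answer: L1[5]=2 -> L2[2][0]=80

Derivation:
vaddr = 325 = 0b101000101
Split: l1_idx=5, l2_idx=0, offset=5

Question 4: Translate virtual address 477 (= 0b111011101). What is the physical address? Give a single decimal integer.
Answer: 181

Derivation:
vaddr = 477 = 0b111011101
Split: l1_idx=7, l2_idx=3, offset=5
L1[7] = 0
L2[0][3] = 22
paddr = 22 * 8 + 5 = 181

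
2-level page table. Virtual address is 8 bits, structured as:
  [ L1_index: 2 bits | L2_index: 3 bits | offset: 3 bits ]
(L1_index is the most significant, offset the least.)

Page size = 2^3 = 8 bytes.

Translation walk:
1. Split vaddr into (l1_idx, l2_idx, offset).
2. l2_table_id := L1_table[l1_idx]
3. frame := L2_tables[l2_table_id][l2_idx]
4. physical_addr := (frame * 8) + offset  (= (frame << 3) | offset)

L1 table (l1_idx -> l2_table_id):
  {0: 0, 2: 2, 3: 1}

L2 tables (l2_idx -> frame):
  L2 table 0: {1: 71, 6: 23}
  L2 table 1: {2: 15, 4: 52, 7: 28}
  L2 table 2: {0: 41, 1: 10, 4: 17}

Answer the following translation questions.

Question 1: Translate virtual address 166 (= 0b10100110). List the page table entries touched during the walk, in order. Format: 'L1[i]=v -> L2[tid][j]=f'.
vaddr = 166 = 0b10100110
Split: l1_idx=2, l2_idx=4, offset=6

Answer: L1[2]=2 -> L2[2][4]=17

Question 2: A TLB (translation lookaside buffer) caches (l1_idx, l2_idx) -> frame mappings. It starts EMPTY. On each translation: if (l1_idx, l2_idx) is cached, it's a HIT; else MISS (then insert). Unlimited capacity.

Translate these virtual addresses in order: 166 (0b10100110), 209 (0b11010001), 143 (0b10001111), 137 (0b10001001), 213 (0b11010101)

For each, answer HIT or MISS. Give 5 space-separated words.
Answer: MISS MISS MISS HIT HIT

Derivation:
vaddr=166: (2,4) not in TLB -> MISS, insert
vaddr=209: (3,2) not in TLB -> MISS, insert
vaddr=143: (2,1) not in TLB -> MISS, insert
vaddr=137: (2,1) in TLB -> HIT
vaddr=213: (3,2) in TLB -> HIT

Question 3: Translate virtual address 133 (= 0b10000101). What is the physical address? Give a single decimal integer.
vaddr = 133 = 0b10000101
Split: l1_idx=2, l2_idx=0, offset=5
L1[2] = 2
L2[2][0] = 41
paddr = 41 * 8 + 5 = 333

Answer: 333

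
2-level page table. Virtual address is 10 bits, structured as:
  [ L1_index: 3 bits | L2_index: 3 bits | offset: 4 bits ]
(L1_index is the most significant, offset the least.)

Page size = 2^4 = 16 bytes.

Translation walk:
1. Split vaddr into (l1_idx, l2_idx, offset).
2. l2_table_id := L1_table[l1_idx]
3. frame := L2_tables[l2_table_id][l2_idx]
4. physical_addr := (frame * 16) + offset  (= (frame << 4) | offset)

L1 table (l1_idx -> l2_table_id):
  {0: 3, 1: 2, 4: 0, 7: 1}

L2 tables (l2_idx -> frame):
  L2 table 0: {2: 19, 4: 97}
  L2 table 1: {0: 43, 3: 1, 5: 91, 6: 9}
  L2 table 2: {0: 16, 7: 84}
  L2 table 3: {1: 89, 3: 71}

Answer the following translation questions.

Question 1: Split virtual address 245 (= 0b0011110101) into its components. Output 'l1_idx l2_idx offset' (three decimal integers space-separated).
vaddr = 245 = 0b0011110101
  top 3 bits -> l1_idx = 1
  next 3 bits -> l2_idx = 7
  bottom 4 bits -> offset = 5

Answer: 1 7 5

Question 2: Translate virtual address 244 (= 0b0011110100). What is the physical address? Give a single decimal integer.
Answer: 1348

Derivation:
vaddr = 244 = 0b0011110100
Split: l1_idx=1, l2_idx=7, offset=4
L1[1] = 2
L2[2][7] = 84
paddr = 84 * 16 + 4 = 1348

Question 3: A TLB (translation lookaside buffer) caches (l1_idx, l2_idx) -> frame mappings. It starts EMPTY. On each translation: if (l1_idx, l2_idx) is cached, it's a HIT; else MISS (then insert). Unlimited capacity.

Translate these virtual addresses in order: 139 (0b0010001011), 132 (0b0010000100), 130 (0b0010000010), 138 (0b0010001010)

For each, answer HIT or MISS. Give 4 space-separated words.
Answer: MISS HIT HIT HIT

Derivation:
vaddr=139: (1,0) not in TLB -> MISS, insert
vaddr=132: (1,0) in TLB -> HIT
vaddr=130: (1,0) in TLB -> HIT
vaddr=138: (1,0) in TLB -> HIT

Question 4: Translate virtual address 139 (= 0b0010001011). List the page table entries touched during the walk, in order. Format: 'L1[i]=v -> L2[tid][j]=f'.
vaddr = 139 = 0b0010001011
Split: l1_idx=1, l2_idx=0, offset=11

Answer: L1[1]=2 -> L2[2][0]=16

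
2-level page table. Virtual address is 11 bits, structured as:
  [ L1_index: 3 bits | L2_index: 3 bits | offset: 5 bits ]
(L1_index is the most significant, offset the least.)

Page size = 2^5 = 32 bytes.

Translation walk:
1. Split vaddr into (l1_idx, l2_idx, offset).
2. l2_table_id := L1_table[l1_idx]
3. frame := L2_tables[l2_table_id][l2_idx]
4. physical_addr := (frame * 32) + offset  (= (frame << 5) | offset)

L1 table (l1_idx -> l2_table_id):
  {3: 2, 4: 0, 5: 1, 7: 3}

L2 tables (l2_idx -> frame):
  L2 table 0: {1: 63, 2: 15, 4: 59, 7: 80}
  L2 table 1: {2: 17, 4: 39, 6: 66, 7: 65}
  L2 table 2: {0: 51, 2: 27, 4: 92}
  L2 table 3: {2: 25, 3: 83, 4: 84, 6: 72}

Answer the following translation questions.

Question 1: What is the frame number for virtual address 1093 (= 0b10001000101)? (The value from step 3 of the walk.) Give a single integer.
vaddr = 1093: l1_idx=4, l2_idx=2
L1[4] = 0; L2[0][2] = 15

Answer: 15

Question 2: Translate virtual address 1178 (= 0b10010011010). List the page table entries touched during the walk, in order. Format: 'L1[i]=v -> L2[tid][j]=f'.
vaddr = 1178 = 0b10010011010
Split: l1_idx=4, l2_idx=4, offset=26

Answer: L1[4]=0 -> L2[0][4]=59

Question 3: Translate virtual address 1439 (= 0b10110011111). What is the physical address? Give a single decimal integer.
Answer: 1279

Derivation:
vaddr = 1439 = 0b10110011111
Split: l1_idx=5, l2_idx=4, offset=31
L1[5] = 1
L2[1][4] = 39
paddr = 39 * 32 + 31 = 1279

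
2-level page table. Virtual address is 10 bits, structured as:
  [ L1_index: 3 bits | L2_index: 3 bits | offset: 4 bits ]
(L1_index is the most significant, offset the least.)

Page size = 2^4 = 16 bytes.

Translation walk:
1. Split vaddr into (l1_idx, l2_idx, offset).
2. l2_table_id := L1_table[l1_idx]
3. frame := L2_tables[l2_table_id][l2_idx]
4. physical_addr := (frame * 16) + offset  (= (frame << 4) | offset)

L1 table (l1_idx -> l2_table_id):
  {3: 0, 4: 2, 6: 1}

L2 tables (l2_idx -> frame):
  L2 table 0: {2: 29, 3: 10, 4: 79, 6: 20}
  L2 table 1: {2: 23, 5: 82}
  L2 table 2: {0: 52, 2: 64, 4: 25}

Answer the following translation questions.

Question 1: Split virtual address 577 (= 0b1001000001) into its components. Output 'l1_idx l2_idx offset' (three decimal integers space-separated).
vaddr = 577 = 0b1001000001
  top 3 bits -> l1_idx = 4
  next 3 bits -> l2_idx = 4
  bottom 4 bits -> offset = 1

Answer: 4 4 1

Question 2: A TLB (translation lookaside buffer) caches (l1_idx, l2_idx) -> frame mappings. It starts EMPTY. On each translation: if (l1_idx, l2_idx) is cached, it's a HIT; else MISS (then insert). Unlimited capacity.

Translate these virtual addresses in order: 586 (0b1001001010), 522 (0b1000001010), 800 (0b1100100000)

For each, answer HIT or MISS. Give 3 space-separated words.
vaddr=586: (4,4) not in TLB -> MISS, insert
vaddr=522: (4,0) not in TLB -> MISS, insert
vaddr=800: (6,2) not in TLB -> MISS, insert

Answer: MISS MISS MISS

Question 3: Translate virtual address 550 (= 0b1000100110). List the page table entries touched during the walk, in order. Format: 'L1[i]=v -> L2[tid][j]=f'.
vaddr = 550 = 0b1000100110
Split: l1_idx=4, l2_idx=2, offset=6

Answer: L1[4]=2 -> L2[2][2]=64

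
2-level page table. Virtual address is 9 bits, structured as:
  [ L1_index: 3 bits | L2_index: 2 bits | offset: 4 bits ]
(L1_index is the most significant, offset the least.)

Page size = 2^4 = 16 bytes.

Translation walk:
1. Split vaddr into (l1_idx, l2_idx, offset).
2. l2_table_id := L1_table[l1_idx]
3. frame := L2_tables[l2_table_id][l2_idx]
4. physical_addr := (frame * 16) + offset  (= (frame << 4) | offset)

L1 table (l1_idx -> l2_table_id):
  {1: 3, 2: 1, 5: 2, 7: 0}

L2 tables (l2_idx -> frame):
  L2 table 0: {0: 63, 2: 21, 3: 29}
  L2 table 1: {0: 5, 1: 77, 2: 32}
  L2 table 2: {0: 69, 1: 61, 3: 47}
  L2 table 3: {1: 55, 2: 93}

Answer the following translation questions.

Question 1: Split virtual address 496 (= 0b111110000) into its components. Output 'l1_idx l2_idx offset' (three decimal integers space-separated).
vaddr = 496 = 0b111110000
  top 3 bits -> l1_idx = 7
  next 2 bits -> l2_idx = 3
  bottom 4 bits -> offset = 0

Answer: 7 3 0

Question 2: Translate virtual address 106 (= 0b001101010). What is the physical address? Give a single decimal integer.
Answer: 1498

Derivation:
vaddr = 106 = 0b001101010
Split: l1_idx=1, l2_idx=2, offset=10
L1[1] = 3
L2[3][2] = 93
paddr = 93 * 16 + 10 = 1498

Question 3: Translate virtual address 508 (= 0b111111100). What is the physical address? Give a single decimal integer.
vaddr = 508 = 0b111111100
Split: l1_idx=7, l2_idx=3, offset=12
L1[7] = 0
L2[0][3] = 29
paddr = 29 * 16 + 12 = 476

Answer: 476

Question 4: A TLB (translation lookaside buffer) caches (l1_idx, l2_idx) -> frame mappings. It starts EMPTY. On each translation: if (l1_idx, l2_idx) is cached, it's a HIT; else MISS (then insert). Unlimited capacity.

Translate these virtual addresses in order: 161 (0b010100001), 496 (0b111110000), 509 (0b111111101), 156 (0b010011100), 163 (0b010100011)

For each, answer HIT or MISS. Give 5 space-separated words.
Answer: MISS MISS HIT MISS HIT

Derivation:
vaddr=161: (2,2) not in TLB -> MISS, insert
vaddr=496: (7,3) not in TLB -> MISS, insert
vaddr=509: (7,3) in TLB -> HIT
vaddr=156: (2,1) not in TLB -> MISS, insert
vaddr=163: (2,2) in TLB -> HIT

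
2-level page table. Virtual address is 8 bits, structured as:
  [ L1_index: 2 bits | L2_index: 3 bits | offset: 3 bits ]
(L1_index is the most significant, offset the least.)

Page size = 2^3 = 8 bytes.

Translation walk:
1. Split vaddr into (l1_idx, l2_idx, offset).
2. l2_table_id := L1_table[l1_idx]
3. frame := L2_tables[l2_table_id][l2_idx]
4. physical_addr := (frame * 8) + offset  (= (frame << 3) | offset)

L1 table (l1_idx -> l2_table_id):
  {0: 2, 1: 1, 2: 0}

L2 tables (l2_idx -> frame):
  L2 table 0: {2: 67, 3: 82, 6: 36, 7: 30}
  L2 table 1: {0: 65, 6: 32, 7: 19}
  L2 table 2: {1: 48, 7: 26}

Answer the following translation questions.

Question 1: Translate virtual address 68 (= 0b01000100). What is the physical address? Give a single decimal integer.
vaddr = 68 = 0b01000100
Split: l1_idx=1, l2_idx=0, offset=4
L1[1] = 1
L2[1][0] = 65
paddr = 65 * 8 + 4 = 524

Answer: 524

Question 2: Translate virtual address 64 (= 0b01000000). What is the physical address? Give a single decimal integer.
vaddr = 64 = 0b01000000
Split: l1_idx=1, l2_idx=0, offset=0
L1[1] = 1
L2[1][0] = 65
paddr = 65 * 8 + 0 = 520

Answer: 520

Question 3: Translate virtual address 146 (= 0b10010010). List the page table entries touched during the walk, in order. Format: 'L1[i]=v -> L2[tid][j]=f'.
vaddr = 146 = 0b10010010
Split: l1_idx=2, l2_idx=2, offset=2

Answer: L1[2]=0 -> L2[0][2]=67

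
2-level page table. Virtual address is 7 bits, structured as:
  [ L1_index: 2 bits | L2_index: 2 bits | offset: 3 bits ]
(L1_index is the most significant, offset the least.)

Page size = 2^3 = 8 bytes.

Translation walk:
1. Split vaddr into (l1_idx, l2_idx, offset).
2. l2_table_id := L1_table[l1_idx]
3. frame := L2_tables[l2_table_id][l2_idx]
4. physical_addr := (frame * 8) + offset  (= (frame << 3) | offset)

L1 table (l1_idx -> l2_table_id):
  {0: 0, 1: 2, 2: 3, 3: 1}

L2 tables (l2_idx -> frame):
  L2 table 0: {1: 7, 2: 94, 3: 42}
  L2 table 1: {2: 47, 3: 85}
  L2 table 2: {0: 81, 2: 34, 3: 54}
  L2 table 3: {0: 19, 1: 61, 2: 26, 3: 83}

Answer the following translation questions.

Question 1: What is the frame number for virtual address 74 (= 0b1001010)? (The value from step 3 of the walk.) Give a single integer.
vaddr = 74: l1_idx=2, l2_idx=1
L1[2] = 3; L2[3][1] = 61

Answer: 61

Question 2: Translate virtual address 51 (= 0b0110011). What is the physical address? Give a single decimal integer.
vaddr = 51 = 0b0110011
Split: l1_idx=1, l2_idx=2, offset=3
L1[1] = 2
L2[2][2] = 34
paddr = 34 * 8 + 3 = 275

Answer: 275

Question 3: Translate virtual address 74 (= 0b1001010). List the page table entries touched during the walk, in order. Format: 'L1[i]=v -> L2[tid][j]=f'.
vaddr = 74 = 0b1001010
Split: l1_idx=2, l2_idx=1, offset=2

Answer: L1[2]=3 -> L2[3][1]=61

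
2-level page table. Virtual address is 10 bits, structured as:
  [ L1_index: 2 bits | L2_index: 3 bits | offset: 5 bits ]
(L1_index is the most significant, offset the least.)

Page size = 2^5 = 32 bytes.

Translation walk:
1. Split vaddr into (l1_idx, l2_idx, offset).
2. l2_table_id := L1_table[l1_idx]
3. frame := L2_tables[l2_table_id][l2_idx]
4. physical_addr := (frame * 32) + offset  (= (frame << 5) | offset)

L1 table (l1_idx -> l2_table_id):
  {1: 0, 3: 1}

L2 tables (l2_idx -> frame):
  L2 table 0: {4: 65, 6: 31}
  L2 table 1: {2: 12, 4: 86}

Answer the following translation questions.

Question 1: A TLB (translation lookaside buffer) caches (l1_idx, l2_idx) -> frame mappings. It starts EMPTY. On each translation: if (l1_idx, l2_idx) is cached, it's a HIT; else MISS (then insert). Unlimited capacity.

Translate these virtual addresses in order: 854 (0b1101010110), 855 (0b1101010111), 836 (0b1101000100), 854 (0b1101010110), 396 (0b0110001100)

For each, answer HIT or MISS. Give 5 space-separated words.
Answer: MISS HIT HIT HIT MISS

Derivation:
vaddr=854: (3,2) not in TLB -> MISS, insert
vaddr=855: (3,2) in TLB -> HIT
vaddr=836: (3,2) in TLB -> HIT
vaddr=854: (3,2) in TLB -> HIT
vaddr=396: (1,4) not in TLB -> MISS, insert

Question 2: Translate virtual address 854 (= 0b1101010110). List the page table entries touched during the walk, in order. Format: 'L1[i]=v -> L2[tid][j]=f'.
vaddr = 854 = 0b1101010110
Split: l1_idx=3, l2_idx=2, offset=22

Answer: L1[3]=1 -> L2[1][2]=12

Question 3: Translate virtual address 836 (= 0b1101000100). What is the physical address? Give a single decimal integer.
Answer: 388

Derivation:
vaddr = 836 = 0b1101000100
Split: l1_idx=3, l2_idx=2, offset=4
L1[3] = 1
L2[1][2] = 12
paddr = 12 * 32 + 4 = 388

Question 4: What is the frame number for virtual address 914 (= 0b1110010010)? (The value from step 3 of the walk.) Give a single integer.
Answer: 86

Derivation:
vaddr = 914: l1_idx=3, l2_idx=4
L1[3] = 1; L2[1][4] = 86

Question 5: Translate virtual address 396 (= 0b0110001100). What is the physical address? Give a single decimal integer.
Answer: 2092

Derivation:
vaddr = 396 = 0b0110001100
Split: l1_idx=1, l2_idx=4, offset=12
L1[1] = 0
L2[0][4] = 65
paddr = 65 * 32 + 12 = 2092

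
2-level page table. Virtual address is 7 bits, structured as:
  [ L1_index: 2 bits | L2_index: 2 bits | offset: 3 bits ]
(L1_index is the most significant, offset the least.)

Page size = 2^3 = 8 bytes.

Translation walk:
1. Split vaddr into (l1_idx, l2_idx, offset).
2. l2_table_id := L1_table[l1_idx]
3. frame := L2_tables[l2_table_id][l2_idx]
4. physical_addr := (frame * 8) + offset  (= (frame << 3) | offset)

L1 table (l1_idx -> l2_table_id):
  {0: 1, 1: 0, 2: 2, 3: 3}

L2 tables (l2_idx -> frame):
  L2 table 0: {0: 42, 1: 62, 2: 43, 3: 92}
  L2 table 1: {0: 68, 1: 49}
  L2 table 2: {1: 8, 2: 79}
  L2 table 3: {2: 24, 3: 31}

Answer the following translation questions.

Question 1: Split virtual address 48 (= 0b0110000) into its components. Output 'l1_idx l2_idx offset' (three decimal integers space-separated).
Answer: 1 2 0

Derivation:
vaddr = 48 = 0b0110000
  top 2 bits -> l1_idx = 1
  next 2 bits -> l2_idx = 2
  bottom 3 bits -> offset = 0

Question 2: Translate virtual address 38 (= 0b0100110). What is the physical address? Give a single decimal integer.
vaddr = 38 = 0b0100110
Split: l1_idx=1, l2_idx=0, offset=6
L1[1] = 0
L2[0][0] = 42
paddr = 42 * 8 + 6 = 342

Answer: 342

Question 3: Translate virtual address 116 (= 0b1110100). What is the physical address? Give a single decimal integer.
Answer: 196

Derivation:
vaddr = 116 = 0b1110100
Split: l1_idx=3, l2_idx=2, offset=4
L1[3] = 3
L2[3][2] = 24
paddr = 24 * 8 + 4 = 196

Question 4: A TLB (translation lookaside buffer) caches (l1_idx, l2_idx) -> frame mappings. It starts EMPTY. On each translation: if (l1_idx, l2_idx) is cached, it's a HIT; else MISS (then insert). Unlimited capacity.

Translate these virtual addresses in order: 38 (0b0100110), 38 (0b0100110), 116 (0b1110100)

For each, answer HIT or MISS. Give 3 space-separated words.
vaddr=38: (1,0) not in TLB -> MISS, insert
vaddr=38: (1,0) in TLB -> HIT
vaddr=116: (3,2) not in TLB -> MISS, insert

Answer: MISS HIT MISS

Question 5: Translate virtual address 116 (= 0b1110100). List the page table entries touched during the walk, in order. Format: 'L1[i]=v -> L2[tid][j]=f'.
vaddr = 116 = 0b1110100
Split: l1_idx=3, l2_idx=2, offset=4

Answer: L1[3]=3 -> L2[3][2]=24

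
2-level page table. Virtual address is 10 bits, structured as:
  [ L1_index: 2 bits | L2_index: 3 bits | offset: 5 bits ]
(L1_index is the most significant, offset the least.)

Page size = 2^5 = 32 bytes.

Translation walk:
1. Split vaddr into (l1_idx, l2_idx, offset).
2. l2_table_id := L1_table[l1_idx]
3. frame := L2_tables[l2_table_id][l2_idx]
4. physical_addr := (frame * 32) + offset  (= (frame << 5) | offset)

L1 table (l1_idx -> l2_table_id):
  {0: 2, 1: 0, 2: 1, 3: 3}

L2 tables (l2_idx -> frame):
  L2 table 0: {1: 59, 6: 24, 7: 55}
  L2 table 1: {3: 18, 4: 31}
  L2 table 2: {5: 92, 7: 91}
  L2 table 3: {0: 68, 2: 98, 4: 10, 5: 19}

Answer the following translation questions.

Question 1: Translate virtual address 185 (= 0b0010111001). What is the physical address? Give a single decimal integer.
vaddr = 185 = 0b0010111001
Split: l1_idx=0, l2_idx=5, offset=25
L1[0] = 2
L2[2][5] = 92
paddr = 92 * 32 + 25 = 2969

Answer: 2969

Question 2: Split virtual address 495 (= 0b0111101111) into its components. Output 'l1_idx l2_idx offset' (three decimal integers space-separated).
Answer: 1 7 15

Derivation:
vaddr = 495 = 0b0111101111
  top 2 bits -> l1_idx = 1
  next 3 bits -> l2_idx = 7
  bottom 5 bits -> offset = 15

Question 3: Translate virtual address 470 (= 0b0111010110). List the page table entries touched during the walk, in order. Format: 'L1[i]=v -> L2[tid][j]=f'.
vaddr = 470 = 0b0111010110
Split: l1_idx=1, l2_idx=6, offset=22

Answer: L1[1]=0 -> L2[0][6]=24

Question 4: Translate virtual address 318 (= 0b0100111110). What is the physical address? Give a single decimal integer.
Answer: 1918

Derivation:
vaddr = 318 = 0b0100111110
Split: l1_idx=1, l2_idx=1, offset=30
L1[1] = 0
L2[0][1] = 59
paddr = 59 * 32 + 30 = 1918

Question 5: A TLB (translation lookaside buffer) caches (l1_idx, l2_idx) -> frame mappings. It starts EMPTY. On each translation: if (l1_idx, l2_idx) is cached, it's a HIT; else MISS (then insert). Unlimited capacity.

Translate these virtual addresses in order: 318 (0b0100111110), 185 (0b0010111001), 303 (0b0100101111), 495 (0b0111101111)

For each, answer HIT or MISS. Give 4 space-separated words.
vaddr=318: (1,1) not in TLB -> MISS, insert
vaddr=185: (0,5) not in TLB -> MISS, insert
vaddr=303: (1,1) in TLB -> HIT
vaddr=495: (1,7) not in TLB -> MISS, insert

Answer: MISS MISS HIT MISS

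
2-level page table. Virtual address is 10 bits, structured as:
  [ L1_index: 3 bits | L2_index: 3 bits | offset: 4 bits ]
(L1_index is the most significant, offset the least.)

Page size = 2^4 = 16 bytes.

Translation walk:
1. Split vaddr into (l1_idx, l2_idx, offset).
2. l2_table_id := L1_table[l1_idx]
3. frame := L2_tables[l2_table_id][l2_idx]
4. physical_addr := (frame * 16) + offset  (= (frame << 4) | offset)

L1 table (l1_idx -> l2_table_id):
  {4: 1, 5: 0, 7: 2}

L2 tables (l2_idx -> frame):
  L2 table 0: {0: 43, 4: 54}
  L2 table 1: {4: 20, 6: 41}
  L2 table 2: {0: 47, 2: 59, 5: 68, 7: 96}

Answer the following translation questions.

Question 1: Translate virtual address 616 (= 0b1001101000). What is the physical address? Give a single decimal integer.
vaddr = 616 = 0b1001101000
Split: l1_idx=4, l2_idx=6, offset=8
L1[4] = 1
L2[1][6] = 41
paddr = 41 * 16 + 8 = 664

Answer: 664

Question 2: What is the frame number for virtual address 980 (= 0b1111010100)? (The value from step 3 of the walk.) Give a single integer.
vaddr = 980: l1_idx=7, l2_idx=5
L1[7] = 2; L2[2][5] = 68

Answer: 68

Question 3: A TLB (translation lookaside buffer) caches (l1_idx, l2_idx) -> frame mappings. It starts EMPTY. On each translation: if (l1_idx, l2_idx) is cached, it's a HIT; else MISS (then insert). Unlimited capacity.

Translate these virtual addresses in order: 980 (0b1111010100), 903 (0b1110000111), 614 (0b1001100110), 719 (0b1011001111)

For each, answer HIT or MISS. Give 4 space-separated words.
Answer: MISS MISS MISS MISS

Derivation:
vaddr=980: (7,5) not in TLB -> MISS, insert
vaddr=903: (7,0) not in TLB -> MISS, insert
vaddr=614: (4,6) not in TLB -> MISS, insert
vaddr=719: (5,4) not in TLB -> MISS, insert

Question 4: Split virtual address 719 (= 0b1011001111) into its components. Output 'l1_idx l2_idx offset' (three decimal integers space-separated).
vaddr = 719 = 0b1011001111
  top 3 bits -> l1_idx = 5
  next 3 bits -> l2_idx = 4
  bottom 4 bits -> offset = 15

Answer: 5 4 15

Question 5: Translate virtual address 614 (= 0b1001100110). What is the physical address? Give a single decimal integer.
Answer: 662

Derivation:
vaddr = 614 = 0b1001100110
Split: l1_idx=4, l2_idx=6, offset=6
L1[4] = 1
L2[1][6] = 41
paddr = 41 * 16 + 6 = 662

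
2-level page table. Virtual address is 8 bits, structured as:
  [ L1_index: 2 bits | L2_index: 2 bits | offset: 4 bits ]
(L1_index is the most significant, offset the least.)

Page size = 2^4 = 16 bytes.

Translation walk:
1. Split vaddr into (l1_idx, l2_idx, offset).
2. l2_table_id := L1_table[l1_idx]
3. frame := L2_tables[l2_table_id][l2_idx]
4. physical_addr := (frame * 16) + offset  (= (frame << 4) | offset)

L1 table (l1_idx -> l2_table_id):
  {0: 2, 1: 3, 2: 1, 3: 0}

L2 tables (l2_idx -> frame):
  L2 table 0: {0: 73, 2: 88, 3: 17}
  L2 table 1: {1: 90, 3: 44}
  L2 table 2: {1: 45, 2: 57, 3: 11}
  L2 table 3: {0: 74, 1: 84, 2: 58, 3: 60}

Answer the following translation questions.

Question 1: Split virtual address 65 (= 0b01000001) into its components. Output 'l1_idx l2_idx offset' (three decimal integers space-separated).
Answer: 1 0 1

Derivation:
vaddr = 65 = 0b01000001
  top 2 bits -> l1_idx = 1
  next 2 bits -> l2_idx = 0
  bottom 4 bits -> offset = 1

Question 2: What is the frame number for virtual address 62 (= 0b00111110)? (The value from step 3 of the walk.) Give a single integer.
Answer: 11

Derivation:
vaddr = 62: l1_idx=0, l2_idx=3
L1[0] = 2; L2[2][3] = 11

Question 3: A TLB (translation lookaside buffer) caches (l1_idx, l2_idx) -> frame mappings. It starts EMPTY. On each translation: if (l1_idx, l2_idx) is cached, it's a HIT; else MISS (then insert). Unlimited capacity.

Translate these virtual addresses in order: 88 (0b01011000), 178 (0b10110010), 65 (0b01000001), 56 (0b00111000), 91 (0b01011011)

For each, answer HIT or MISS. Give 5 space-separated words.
vaddr=88: (1,1) not in TLB -> MISS, insert
vaddr=178: (2,3) not in TLB -> MISS, insert
vaddr=65: (1,0) not in TLB -> MISS, insert
vaddr=56: (0,3) not in TLB -> MISS, insert
vaddr=91: (1,1) in TLB -> HIT

Answer: MISS MISS MISS MISS HIT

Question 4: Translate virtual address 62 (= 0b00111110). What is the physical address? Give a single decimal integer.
vaddr = 62 = 0b00111110
Split: l1_idx=0, l2_idx=3, offset=14
L1[0] = 2
L2[2][3] = 11
paddr = 11 * 16 + 14 = 190

Answer: 190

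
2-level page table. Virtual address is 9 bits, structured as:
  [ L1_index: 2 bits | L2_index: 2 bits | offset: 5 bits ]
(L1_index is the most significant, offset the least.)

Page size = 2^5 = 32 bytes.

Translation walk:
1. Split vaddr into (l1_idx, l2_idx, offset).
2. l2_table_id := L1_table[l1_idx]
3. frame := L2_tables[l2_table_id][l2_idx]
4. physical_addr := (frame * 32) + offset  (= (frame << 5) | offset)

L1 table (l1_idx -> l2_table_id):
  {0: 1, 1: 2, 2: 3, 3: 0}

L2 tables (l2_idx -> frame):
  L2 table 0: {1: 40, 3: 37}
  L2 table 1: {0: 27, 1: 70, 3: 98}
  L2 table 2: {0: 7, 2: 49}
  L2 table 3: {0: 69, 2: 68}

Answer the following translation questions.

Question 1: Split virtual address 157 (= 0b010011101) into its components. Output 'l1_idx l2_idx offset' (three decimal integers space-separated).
vaddr = 157 = 0b010011101
  top 2 bits -> l1_idx = 1
  next 2 bits -> l2_idx = 0
  bottom 5 bits -> offset = 29

Answer: 1 0 29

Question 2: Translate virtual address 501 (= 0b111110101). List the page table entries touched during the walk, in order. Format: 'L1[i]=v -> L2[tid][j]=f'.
Answer: L1[3]=0 -> L2[0][3]=37

Derivation:
vaddr = 501 = 0b111110101
Split: l1_idx=3, l2_idx=3, offset=21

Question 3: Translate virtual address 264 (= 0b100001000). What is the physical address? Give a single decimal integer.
Answer: 2216

Derivation:
vaddr = 264 = 0b100001000
Split: l1_idx=2, l2_idx=0, offset=8
L1[2] = 3
L2[3][0] = 69
paddr = 69 * 32 + 8 = 2216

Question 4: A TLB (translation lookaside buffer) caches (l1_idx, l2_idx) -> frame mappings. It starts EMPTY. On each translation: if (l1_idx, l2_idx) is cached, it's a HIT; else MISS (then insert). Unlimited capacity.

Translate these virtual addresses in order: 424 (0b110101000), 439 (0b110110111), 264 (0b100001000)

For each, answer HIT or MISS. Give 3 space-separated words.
vaddr=424: (3,1) not in TLB -> MISS, insert
vaddr=439: (3,1) in TLB -> HIT
vaddr=264: (2,0) not in TLB -> MISS, insert

Answer: MISS HIT MISS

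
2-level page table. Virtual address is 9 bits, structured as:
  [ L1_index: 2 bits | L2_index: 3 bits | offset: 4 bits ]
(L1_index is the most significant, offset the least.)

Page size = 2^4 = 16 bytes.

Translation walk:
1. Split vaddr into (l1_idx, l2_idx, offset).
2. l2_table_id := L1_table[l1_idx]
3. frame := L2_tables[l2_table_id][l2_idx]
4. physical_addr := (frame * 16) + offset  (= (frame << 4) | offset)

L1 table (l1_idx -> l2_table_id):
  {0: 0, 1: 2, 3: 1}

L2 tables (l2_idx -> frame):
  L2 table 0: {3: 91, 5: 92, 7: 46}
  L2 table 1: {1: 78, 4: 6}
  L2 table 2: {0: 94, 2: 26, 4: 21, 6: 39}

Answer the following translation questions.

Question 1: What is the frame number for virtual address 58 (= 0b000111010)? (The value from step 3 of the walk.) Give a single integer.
Answer: 91

Derivation:
vaddr = 58: l1_idx=0, l2_idx=3
L1[0] = 0; L2[0][3] = 91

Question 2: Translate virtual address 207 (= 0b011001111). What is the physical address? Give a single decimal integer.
Answer: 351

Derivation:
vaddr = 207 = 0b011001111
Split: l1_idx=1, l2_idx=4, offset=15
L1[1] = 2
L2[2][4] = 21
paddr = 21 * 16 + 15 = 351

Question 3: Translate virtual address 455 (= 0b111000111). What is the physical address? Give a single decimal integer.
vaddr = 455 = 0b111000111
Split: l1_idx=3, l2_idx=4, offset=7
L1[3] = 1
L2[1][4] = 6
paddr = 6 * 16 + 7 = 103

Answer: 103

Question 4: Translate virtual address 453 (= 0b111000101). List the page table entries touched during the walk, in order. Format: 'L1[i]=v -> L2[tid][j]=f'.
vaddr = 453 = 0b111000101
Split: l1_idx=3, l2_idx=4, offset=5

Answer: L1[3]=1 -> L2[1][4]=6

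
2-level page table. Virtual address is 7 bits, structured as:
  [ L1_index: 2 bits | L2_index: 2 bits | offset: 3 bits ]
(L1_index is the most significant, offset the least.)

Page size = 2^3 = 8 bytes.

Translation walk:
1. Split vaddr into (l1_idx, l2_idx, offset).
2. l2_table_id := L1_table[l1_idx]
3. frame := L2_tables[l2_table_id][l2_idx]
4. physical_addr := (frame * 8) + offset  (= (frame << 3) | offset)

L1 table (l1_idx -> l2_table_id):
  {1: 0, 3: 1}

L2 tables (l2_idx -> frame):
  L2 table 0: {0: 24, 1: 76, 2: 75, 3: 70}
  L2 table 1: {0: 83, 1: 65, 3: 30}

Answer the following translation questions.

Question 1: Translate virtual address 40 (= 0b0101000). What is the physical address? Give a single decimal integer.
vaddr = 40 = 0b0101000
Split: l1_idx=1, l2_idx=1, offset=0
L1[1] = 0
L2[0][1] = 76
paddr = 76 * 8 + 0 = 608

Answer: 608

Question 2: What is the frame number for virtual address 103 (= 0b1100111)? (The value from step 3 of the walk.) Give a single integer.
Answer: 83

Derivation:
vaddr = 103: l1_idx=3, l2_idx=0
L1[3] = 1; L2[1][0] = 83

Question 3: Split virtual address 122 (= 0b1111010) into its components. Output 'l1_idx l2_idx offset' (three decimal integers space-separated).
Answer: 3 3 2

Derivation:
vaddr = 122 = 0b1111010
  top 2 bits -> l1_idx = 3
  next 2 bits -> l2_idx = 3
  bottom 3 bits -> offset = 2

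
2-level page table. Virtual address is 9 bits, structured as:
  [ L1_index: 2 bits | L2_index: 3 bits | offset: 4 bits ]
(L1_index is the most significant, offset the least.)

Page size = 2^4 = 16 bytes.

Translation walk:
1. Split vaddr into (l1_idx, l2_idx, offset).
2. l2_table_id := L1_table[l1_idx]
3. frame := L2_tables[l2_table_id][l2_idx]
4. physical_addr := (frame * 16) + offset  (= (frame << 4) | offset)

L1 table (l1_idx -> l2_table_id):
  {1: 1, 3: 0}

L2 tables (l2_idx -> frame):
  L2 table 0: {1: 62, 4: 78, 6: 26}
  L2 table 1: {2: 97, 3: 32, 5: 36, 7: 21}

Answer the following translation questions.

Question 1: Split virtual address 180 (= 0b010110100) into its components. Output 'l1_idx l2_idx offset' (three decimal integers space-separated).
Answer: 1 3 4

Derivation:
vaddr = 180 = 0b010110100
  top 2 bits -> l1_idx = 1
  next 3 bits -> l2_idx = 3
  bottom 4 bits -> offset = 4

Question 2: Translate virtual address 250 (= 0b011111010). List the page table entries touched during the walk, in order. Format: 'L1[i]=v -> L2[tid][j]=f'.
vaddr = 250 = 0b011111010
Split: l1_idx=1, l2_idx=7, offset=10

Answer: L1[1]=1 -> L2[1][7]=21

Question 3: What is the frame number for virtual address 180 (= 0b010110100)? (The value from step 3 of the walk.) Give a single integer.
vaddr = 180: l1_idx=1, l2_idx=3
L1[1] = 1; L2[1][3] = 32

Answer: 32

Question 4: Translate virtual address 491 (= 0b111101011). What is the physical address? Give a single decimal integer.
vaddr = 491 = 0b111101011
Split: l1_idx=3, l2_idx=6, offset=11
L1[3] = 0
L2[0][6] = 26
paddr = 26 * 16 + 11 = 427

Answer: 427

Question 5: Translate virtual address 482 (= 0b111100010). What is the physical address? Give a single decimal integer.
vaddr = 482 = 0b111100010
Split: l1_idx=3, l2_idx=6, offset=2
L1[3] = 0
L2[0][6] = 26
paddr = 26 * 16 + 2 = 418

Answer: 418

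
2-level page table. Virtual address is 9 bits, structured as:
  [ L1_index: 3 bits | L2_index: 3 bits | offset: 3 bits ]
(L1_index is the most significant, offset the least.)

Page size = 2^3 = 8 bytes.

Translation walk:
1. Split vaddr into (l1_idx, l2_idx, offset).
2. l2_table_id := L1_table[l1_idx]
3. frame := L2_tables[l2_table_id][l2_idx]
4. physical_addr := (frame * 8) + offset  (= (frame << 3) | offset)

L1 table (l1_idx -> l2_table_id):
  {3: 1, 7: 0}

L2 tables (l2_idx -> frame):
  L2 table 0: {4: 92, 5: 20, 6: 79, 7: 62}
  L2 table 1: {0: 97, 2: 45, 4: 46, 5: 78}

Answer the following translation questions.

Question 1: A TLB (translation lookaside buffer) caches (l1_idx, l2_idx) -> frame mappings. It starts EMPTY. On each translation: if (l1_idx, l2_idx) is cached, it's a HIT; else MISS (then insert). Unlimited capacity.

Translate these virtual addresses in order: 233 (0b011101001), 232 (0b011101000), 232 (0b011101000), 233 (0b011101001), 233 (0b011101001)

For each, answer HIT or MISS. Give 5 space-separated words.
vaddr=233: (3,5) not in TLB -> MISS, insert
vaddr=232: (3,5) in TLB -> HIT
vaddr=232: (3,5) in TLB -> HIT
vaddr=233: (3,5) in TLB -> HIT
vaddr=233: (3,5) in TLB -> HIT

Answer: MISS HIT HIT HIT HIT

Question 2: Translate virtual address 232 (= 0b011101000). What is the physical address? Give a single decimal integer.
Answer: 624

Derivation:
vaddr = 232 = 0b011101000
Split: l1_idx=3, l2_idx=5, offset=0
L1[3] = 1
L2[1][5] = 78
paddr = 78 * 8 + 0 = 624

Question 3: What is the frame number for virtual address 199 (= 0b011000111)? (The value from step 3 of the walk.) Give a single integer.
vaddr = 199: l1_idx=3, l2_idx=0
L1[3] = 1; L2[1][0] = 97

Answer: 97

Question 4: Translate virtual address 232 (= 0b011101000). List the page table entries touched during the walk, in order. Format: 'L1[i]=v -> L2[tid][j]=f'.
Answer: L1[3]=1 -> L2[1][5]=78

Derivation:
vaddr = 232 = 0b011101000
Split: l1_idx=3, l2_idx=5, offset=0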